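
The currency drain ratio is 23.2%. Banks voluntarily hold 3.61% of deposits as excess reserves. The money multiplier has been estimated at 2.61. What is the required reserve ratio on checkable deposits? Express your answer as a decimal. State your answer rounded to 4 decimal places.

Using m = 2.61. Since m = (1 + c)/(c + rr + e), the denominator satisfies c + rr + e = (1 + c)/m = (1 + 0.232) / 2.61 ≈ 0.472031.
With c = 0.232 and e = 0.0361, the required reserve ratio on checkable deposits is 0.472031 − 0.232 − 0.0361 = 0.203931.

0.2039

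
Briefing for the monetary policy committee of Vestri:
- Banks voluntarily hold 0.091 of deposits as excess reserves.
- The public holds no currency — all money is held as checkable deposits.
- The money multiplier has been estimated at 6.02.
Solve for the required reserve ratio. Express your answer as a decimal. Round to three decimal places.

0.075

Using m = 6.02. Since m = (1 + c)/(c + rr + e), the denominator satisfies c + rr + e = (1 + c)/m = (1 + 0) / 6.02 ≈ 0.166113.
With c = 0 and e = 0.091, the required reserve ratio is 0.166113 − 0 − 0.091 = 0.075113.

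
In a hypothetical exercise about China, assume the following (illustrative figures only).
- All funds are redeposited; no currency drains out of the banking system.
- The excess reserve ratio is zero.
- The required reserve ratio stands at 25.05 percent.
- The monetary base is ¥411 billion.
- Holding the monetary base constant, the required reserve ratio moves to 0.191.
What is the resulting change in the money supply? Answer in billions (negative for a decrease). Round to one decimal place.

Initially m₁ = 1 / (0.2505) ≈ 3.99202, so M₁ = 3.99202 × 411 ≈ 1640.7202 billion.
After the change m₂ = 1 / (0.191) ≈ 5.23560, so M₂ = 5.23560 × 411 = 2151.8316 billion.
ΔM = M₂ − M₁ = 2151.8316 − 1640.7202 = 511.1114 billion.

¥511.1 billion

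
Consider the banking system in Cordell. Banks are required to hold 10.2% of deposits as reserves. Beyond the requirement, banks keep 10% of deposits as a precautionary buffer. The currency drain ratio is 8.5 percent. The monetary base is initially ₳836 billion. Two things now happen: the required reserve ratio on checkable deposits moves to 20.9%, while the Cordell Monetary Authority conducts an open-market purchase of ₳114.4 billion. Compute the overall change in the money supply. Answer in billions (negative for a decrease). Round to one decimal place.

Before: m₁ = (1 + 0.085) / (0.102 + 0.1 + 0.085) ≈ 3.78049, MB₁ = 836, so M₁ = 3.78049 × 836 ≈ 3160.4896 billion.
After: m₂ = (1 + 0.085) / (0.209 + 0.1 + 0.085) ≈ 2.75381, MB₂ = 836 + 114.4 = 950.4, so M₂ = 2.75381 × 950.4 ≈ 2617.221 billion.
ΔM = M₂ − M₁ = 2617.221 − 3160.4896 = -543.2686 billion.

-543.3 billion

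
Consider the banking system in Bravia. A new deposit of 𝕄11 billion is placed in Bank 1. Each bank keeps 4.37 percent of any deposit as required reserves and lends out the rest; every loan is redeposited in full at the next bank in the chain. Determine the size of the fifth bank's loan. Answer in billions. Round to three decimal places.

Each bank lends a fraction (1 − rr) = 0.9563 of the deposit it receives, so Bank 5 receives 11·0.9563^4 and lends 11·0.9563^5 ≈ 8.7976 billion.

𝕄8.798 billion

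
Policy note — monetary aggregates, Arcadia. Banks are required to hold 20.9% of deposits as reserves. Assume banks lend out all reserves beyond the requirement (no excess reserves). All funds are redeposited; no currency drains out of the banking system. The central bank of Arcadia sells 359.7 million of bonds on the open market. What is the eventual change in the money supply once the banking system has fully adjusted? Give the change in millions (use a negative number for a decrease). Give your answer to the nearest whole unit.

-1721 million

The simple money multiplier is m = 1/rr = 1/0.209 ≈ 4.7847.
An open-market sale reduces the monetary base by 359.7 million, so ΔM = m × ΔMB = 4.7847 × (−359.7) ≈ -1721.0566 million.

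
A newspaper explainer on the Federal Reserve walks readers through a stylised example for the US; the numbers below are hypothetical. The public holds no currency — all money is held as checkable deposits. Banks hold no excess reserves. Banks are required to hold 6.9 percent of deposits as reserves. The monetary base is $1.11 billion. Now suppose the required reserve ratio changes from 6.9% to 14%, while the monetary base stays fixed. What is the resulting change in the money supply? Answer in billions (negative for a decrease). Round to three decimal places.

-8.158 billion

Initially m₁ = 1 / (0.069) ≈ 14.49275, so M₁ = 14.49275 × 1.11 ≈ 16.087 billion.
After the change m₂ = 1 / (0.14) ≈ 7.14286, so M₂ = 7.14286 × 1.11 ≈ 7.9286 billion.
ΔM = M₂ − M₁ = 7.9286 − 16.087 = -8.1584 billion.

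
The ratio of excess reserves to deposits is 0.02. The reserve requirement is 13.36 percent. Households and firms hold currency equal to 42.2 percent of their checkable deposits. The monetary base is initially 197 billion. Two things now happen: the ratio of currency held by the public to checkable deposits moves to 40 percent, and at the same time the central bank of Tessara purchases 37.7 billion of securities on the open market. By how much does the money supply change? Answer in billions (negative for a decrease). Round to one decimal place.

Before: m₁ = (1 + 0.422) / (0.1336 + 0.02 + 0.422) ≈ 2.47047, MB₁ = 197, so M₁ = 2.47047 × 197 ≈ 486.6826 billion.
After: m₂ = (1 + 0.4) / (0.1336 + 0.02 + 0.4) ≈ 2.52890, MB₂ = 197 + 37.7 = 234.7, so M₂ = 2.52890 × 234.7 ≈ 593.5328 billion.
ΔM = M₂ − M₁ = 593.5328 − 486.6826 = 106.8502 billion.

106.9 billion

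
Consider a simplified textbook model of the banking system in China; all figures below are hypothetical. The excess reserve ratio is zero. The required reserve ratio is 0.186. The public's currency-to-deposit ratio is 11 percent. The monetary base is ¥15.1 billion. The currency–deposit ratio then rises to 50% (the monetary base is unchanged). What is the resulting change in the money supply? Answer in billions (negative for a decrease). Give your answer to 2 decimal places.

Initially m₁ = (1 + 0.11) / (0.186 + 0.11) = 3.75, so M₁ = 3.75 × 15.1 = 56.625 billion.
After the change m₂ = (1 + 0.5) / (0.186 + 0.5) ≈ 2.18659, so M₂ = 2.18659 × 15.1 ≈ 33.0175 billion.
ΔM = M₂ − M₁ = 33.0175 − 56.625 = -23.6075 billion.

-23.61 billion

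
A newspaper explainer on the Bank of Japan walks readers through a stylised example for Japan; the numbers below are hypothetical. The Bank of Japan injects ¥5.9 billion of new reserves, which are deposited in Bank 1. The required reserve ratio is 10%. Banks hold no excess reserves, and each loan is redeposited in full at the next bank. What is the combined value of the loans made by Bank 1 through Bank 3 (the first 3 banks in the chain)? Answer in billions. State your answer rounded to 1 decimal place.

Bank i lends (1 − rr)^i of the original deposit: Bank 1 lends 5.9·0.9000 = 5.3100, Bank 2 lends 5.9·0.9000² = 4.7790, and so on.
Summing a geometric series: total = 5.9·[0.9000·(1 − 0.9000^3) / (1 − 0.9000)] = 14.3901 billion.

¥14.4 billion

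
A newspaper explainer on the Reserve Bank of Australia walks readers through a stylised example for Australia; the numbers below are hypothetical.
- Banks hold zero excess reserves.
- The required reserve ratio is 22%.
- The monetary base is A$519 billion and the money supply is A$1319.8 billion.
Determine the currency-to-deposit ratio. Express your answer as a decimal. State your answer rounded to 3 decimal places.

Using m = M/MB = 1319.8/519 ≈ 2.542967. From m = (1 + c)/(c + rr + e), rearranging gives 1 + c = m·(c + rr + e), so c·(1 − m) = m·(rr + e) − 1.
Hence c = [m·(rr + e) − 1]/(1 − m) = [2.542967 × (0.22 + 0) − 1] / (1 − 2.542967) ≈ 0.285520.

0.286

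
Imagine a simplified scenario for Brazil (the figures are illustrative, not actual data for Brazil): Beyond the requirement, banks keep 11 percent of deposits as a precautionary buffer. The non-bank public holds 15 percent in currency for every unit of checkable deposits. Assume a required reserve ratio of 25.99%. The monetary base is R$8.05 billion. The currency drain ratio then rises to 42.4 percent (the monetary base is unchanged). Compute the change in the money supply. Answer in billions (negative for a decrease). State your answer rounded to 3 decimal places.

Initially m₁ = (1 + 0.15) / (0.2599 + 0.11 + 0.15) ≈ 2.21196, so M₁ = 2.21196 × 8.05 ≈ 17.8063 billion.
After the change m₂ = (1 + 0.424) / (0.2599 + 0.11 + 0.424) ≈ 1.79368, so M₂ = 1.79368 × 8.05 ≈ 14.4391 billion.
ΔM = M₂ − M₁ = 14.4391 − 17.8063 = -3.3672 billion.

-3.367 billion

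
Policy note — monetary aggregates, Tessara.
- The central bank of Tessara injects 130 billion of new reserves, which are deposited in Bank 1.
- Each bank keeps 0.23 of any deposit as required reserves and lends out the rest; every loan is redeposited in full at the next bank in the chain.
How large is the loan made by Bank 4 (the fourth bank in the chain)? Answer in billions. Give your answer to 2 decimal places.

Each bank lends a fraction (1 − rr) = 0.7700 of the deposit it receives, so Bank 4 receives 130·0.7700^3 and lends 130·0.7700^4 ≈ 45.6990 billion.

45.70 billion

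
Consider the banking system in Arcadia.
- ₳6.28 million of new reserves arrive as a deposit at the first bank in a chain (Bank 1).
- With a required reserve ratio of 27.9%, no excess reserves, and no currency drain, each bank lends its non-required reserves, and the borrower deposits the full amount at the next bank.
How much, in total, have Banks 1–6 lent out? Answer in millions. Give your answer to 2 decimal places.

Bank i lends (1 − rr)^i of the original deposit: Bank 1 lends 6.28·0.7210 ≈ 4.5279, Bank 2 lends 6.28·0.7210² ≈ 3.2646, and so on.
Summing a geometric series: total = 6.28·[0.7210·(1 − 0.7210^6) / (1 − 0.7210)] ≈ 13.9491 million.

₳13.95 million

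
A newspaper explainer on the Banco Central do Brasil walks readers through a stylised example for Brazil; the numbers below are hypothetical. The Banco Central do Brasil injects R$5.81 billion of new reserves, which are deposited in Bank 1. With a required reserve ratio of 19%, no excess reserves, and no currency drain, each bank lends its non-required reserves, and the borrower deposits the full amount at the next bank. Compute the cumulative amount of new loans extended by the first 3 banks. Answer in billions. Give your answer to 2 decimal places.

R$11.61 billion

Bank i lends (1 − rr)^i of the original deposit: Bank 1 lends 5.81·0.8100 = 4.7061, Bank 2 lends 5.81·0.8100² ≈ 3.8119, and so on.
Summing a geometric series: total = 5.81·[0.8100·(1 − 0.8100^3) / (1 − 0.8100)] ≈ 11.6057 billion.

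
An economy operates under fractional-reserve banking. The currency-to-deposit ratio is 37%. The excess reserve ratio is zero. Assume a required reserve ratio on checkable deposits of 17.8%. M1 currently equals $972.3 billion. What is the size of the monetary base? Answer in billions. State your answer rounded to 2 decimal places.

The money multiplier is m = (1 + c) / (rr + c) = (1 + 0.37) / (0.178 + 0.37) = 2.5.
MB = M / m = 972.3 / 2.5 = 388.92 billion.

$388.92 billion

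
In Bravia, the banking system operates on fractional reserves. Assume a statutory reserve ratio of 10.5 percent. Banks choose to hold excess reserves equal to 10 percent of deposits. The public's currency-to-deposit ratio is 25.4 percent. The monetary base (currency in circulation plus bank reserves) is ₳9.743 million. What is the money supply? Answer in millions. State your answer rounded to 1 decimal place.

₳26.6 million

The money multiplier is m = (1 + c) / (rr + e + c) = (1 + 0.254) / (0.105 + 0.1 + 0.254) ≈ 2.7320.
So M = m × MB = 2.7320 × 9.743 ≈ 26.6179 million.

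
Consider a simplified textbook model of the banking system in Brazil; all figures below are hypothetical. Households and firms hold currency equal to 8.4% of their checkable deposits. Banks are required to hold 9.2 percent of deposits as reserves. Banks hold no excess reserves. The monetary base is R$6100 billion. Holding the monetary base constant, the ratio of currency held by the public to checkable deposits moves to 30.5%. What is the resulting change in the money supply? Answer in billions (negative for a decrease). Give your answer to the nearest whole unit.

-17519 billion

Initially m₁ = (1 + 0.084) / (0.092 + 0.084) ≈ 6.15909, so M₁ = 6.15909 × 6100 = 37570.449 billion.
After the change m₂ = (1 + 0.305) / (0.092 + 0.305) ≈ 3.28715, so M₂ = 3.28715 × 6100 = 20051.615 billion.
ΔM = M₂ − M₁ = 20051.615 − 37570.449 = -17518.834 billion.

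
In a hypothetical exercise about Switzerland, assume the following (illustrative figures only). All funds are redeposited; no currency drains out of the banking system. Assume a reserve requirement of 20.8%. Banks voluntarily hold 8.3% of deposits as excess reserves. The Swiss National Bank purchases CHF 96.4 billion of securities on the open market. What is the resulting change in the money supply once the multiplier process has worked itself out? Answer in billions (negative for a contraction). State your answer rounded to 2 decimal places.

CHF 331.27 billion

The money multiplier is m = 1 / (rr + e) = 1 / (0.208 + 0.083) ≈ 3.43643.
The purchase adds 96.4 billion of base, so ΔM = m × ΔMB = 3.43643 × (+96.4) ≈ 331.2719 billion.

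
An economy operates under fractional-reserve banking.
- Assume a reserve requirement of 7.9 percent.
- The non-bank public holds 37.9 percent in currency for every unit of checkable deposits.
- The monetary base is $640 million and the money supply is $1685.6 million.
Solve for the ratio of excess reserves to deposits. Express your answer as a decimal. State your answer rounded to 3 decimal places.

0.066

Using m = M/MB = 1685.6/640 = 2.633750. Since m = (1 + c)/(c + rr + e), the denominator satisfies c + rr + e = (1 + c)/m = (1 + 0.379) / 2.633750 ≈ 0.523588.
With c = 0.379 and rr = 0.079, the ratio of excess reserves to deposits is 0.523588 − 0.379 − 0.079 = 0.065588.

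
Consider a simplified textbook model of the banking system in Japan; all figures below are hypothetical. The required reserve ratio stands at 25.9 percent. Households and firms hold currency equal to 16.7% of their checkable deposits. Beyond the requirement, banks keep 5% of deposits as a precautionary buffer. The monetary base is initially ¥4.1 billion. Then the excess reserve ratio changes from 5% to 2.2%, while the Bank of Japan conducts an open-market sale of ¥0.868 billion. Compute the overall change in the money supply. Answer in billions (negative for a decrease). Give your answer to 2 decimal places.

Before: m₁ = (1 + 0.167) / (0.259 + 0.05 + 0.167) ≈ 2.4517, MB₁ = 4.1, so M₁ = 2.4517 × 4.1 ≈ 10.052 billion.
After: m₂ = (1 + 0.167) / (0.259 + 0.022 + 0.167) ≈ 2.6049, MB₂ = 4.1 − 0.868 = 3.232, so M₂ = 2.6049 × 3.232 ≈ 8.419 billion.
ΔM = M₂ − M₁ = 8.419 − 10.052 = -1.633 billion.

-1.63 billion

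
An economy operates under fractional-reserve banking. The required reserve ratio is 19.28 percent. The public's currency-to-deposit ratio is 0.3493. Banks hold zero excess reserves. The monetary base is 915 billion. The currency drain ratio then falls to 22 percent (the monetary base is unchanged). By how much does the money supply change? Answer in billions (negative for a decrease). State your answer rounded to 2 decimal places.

Initially m₁ = (1 + 0.3493) / (0.1928 + 0.3493) ≈ 2.489024, so M₁ = 2.489024 × 915 ≈ 2277.457 billion.
After the change m₂ = (1 + 0.22) / (0.1928 + 0.22) ≈ 2.955426, so M₂ = 2.955426 × 915 ≈ 2704.2148 billion.
ΔM = M₂ − M₁ = 2704.2148 − 2277.457 = 426.7578 billion.

426.76 billion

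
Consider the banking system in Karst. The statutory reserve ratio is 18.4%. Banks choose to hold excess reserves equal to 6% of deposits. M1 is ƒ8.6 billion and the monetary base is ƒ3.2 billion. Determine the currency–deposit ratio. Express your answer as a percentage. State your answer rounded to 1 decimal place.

20.4%

Using m = M/MB = 8.6/3.2 = 2.687500. From m = (1 + c)/(c + rr + e), rearranging gives 1 + c = m·(c + rr + e), so c·(1 − m) = m·(rr + e) − 1.
Hence c = [m·(rr + e) − 1]/(1 − m) = [2.687500 × (0.184 + 0.06) − 1] / (1 − 2.687500) = 0.204000.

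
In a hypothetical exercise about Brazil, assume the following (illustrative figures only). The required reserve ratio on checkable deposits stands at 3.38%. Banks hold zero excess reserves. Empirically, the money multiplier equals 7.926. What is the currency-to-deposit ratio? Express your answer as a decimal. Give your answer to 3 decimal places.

Using m = 7.926. From m = (1 + c)/(c + rr + e), rearranging gives 1 + c = m·(c + rr + e), so c·(1 − m) = m·(rr + e) − 1.
Hence c = [m·(rr + e) − 1]/(1 − m) = [7.926 × (0.0338 + 0) − 1] / (1 − 7.926) ≈ 0.105703.

0.106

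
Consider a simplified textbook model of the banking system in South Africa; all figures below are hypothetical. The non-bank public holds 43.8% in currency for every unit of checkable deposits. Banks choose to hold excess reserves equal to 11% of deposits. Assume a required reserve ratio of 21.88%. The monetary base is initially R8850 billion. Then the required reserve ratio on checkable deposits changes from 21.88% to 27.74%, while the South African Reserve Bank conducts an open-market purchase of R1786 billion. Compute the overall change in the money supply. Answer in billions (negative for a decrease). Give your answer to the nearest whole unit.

Before: m₁ = (1 + 0.438) / (0.2188 + 0.11 + 0.438) ≈ 1.875326, MB₁ = 8850, so M₁ = 1.875326 × 8850 = 16596.6351 billion.
After: m₂ = (1 + 0.438) / (0.2774 + 0.11 + 0.438) ≈ 1.742186, MB₂ = 8850 + 1786 = 10636, so M₂ = 1.742186 × 10636 ≈ 18529.8903 billion.
ΔM = M₂ − M₁ = 18529.8903 − 16596.6351 = 1933.2552 billion.

R1933 billion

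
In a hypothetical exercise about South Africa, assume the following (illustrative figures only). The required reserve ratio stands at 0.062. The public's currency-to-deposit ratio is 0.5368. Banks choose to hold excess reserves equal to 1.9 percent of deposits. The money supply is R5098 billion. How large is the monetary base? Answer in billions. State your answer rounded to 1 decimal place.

The money multiplier is m = (1 + c) / (rr + e + c) = (1 + 0.5368) / (0.062 + 0.019 + 0.5368) ≈ 2.487536.
MB = M / m = 5098 / 2.487536 ≈ 2049.4176 billion.

R2049.4 billion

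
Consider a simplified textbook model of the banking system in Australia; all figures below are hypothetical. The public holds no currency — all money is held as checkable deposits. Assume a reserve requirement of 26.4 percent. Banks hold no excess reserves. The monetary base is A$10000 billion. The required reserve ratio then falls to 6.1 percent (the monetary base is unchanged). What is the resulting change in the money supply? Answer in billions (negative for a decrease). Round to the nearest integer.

A$126056 billion

Initially m₁ = 1 / (0.264) ≈ 3.78788, so M₁ = 3.78788 × 10000 = 37878.8 billion.
After the change m₂ = 1 / (0.061) ≈ 16.39344, so M₂ = 16.39344 × 10000 = 163934.4 billion.
ΔM = M₂ − M₁ = 163934.4 − 37878.8 = 126055.6 billion.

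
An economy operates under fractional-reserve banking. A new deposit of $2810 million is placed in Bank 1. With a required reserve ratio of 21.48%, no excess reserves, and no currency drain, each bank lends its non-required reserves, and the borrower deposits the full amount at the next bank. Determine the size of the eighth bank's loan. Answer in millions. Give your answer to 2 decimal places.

$406.02 million

Each bank lends a fraction (1 − rr) = 0.7852 of the deposit it receives, so Bank 8 receives 2810·0.7852^7 and lends 2810·0.7852^8 ≈ 406.0211 million.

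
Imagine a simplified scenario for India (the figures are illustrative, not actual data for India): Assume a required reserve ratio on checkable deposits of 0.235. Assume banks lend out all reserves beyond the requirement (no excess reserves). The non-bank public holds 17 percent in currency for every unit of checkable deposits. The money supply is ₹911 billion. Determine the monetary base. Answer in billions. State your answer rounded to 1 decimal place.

The money multiplier is m = (1 + c) / (rr + c) = (1 + 0.17) / (0.235 + 0.17) ≈ 2.88889.
MB = M / m = 911 / 2.88889 ≈ 315.346 billion.

₹315.3 billion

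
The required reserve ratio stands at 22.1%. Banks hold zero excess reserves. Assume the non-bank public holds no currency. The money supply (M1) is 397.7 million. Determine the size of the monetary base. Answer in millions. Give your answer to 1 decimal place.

87.9 million

With no currency drain and no excess reserves, the money multiplier is m = 1/rr = 1/0.221 ≈ 4.52489.
The monetary base is MB = M / m = 397.7 / 4.52489 ≈ 87.8916 million.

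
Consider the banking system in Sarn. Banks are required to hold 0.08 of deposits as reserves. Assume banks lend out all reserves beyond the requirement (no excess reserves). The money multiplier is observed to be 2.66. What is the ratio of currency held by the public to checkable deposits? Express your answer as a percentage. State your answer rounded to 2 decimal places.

47.42%

Using m = 2.66. From m = (1 + c)/(c + rr + e), rearranging gives 1 + c = m·(c + rr + e), so c·(1 − m) = m·(rr + e) − 1.
Hence c = [m·(rr + e) − 1]/(1 − m) = [2.66 × (0.08 + 0) − 1] / (1 − 2.66) ≈ 0.474217.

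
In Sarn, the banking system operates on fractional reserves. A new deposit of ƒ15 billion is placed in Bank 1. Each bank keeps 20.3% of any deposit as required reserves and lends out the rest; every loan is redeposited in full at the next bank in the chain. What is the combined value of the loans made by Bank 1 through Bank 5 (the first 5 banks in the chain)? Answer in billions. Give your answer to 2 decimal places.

Bank i lends (1 − rr)^i of the original deposit: Bank 1 lends 15·0.7970 = 11.9550, Bank 2 lends 15·0.7970² ≈ 9.5281, and so on.
Summing a geometric series: total = 15·[0.7970·(1 − 0.7970^5) / (1 − 0.7970)] ≈ 39.9531 billion.

ƒ39.95 billion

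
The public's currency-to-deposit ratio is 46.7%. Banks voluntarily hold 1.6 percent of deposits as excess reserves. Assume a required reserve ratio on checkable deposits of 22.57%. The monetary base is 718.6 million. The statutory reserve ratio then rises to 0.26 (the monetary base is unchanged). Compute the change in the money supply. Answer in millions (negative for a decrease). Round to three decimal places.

-68.669 million

Initially m₁ = (1 + 0.467) / (0.2257 + 0.016 + 0.467) = 2.0699873, so M₁ = 2.0699873 × 718.6 ≈ 1487.4929 million.
After the change m₂ = (1 + 0.467) / (0.26 + 0.016 + 0.467) ≈ 1.9744280, so M₂ = 1.9744280 × 718.6 ≈ 1418.824 million.
ΔM = M₂ − M₁ = 1418.824 − 1487.4929 = -68.6689 million.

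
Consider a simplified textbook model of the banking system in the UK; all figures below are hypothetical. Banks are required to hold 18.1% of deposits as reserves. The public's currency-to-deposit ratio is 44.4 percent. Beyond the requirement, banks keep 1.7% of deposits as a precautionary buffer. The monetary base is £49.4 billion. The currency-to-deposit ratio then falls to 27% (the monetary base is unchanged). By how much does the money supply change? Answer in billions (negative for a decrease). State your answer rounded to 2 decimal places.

Initially m₁ = (1 + 0.444) / (0.181 + 0.017 + 0.444) ≈ 2.24922, so M₁ = 2.24922 × 49.4 ≈ 111.1115 billion.
After the change m₂ = (1 + 0.27) / (0.181 + 0.017 + 0.27) ≈ 2.71368, so M₂ = 2.71368 × 49.4 ≈ 134.0558 billion.
ΔM = M₂ − M₁ = 134.0558 − 111.1115 = 22.9443 billion.

£22.94 billion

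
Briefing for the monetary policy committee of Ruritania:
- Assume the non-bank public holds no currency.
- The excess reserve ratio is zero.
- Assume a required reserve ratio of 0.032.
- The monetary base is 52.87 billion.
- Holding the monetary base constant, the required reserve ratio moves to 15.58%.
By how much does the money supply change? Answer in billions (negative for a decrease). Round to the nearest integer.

-1313 billion

Initially m₁ = 1 / (0.032) = 31.25, so M₁ = 31.25 × 52.87 = 1652.1875 billion.
After the change m₂ = 1 / (0.1558) ≈ 6.4185, so M₂ = 6.4185 × 52.87 ≈ 339.3461 billion.
ΔM = M₂ − M₁ = 339.3461 − 1652.1875 = -1312.8414 billion.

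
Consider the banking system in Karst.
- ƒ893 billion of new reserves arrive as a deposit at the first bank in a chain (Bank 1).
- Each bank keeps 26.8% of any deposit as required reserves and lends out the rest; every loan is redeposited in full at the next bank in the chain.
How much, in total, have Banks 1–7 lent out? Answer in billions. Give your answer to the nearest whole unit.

ƒ2164 billion

Bank i lends (1 − rr)^i of the original deposit: Bank 1 lends 893·0.7320 = 653.6760, Bank 2 lends 893·0.7320² ≈ 478.4908, and so on.
Summing a geometric series: total = 893·[0.7320·(1 − 0.7320^7) / (1 − 0.7320)] ≈ 2164.4233 billion.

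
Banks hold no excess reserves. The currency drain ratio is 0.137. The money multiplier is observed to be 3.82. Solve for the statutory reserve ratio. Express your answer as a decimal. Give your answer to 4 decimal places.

0.1606

Using m = 3.82. Since m = (1 + c)/(c + rr + e), the denominator satisfies c + rr + e = (1 + c)/m = (1 + 0.137) / 3.82 ≈ 0.297644.
With c = 0.137 and e = 0, the statutory reserve ratio is 0.297644 − 0.137 − 0 = 0.160644.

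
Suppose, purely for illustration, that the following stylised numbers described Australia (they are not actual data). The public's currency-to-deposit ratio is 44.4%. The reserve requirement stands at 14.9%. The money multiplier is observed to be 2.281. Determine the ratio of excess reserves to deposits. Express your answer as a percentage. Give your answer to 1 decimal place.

4.0%

Using m = 2.281. Since m = (1 + c)/(c + rr + e), the denominator satisfies c + rr + e = (1 + c)/m = (1 + 0.444) / 2.281 ≈ 0.633056.
With c = 0.444 and rr = 0.149, the ratio of excess reserves to deposits is 0.633056 − 0.444 − 0.149 = 0.040056.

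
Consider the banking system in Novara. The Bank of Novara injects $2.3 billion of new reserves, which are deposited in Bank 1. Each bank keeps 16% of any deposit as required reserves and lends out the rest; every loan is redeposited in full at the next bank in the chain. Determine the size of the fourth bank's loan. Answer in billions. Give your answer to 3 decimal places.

Each bank lends a fraction (1 − rr) = 0.8400 of the deposit it receives, so Bank 4 receives 2.3·0.8400^3 and lends 2.3·0.8400^4 ≈ 1.1451 billion.

$1.145 billion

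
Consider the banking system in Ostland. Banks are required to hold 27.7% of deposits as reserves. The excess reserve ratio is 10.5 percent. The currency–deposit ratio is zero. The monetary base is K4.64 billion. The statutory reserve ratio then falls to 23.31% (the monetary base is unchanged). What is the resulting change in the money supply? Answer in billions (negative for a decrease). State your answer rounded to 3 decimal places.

Initially m₁ = 1 / (0.277 + 0.105) ≈ 2.61780, so M₁ = 2.61780 × 4.64 ≈ 12.1466 billion.
After the change m₂ = 1 / (0.2331 + 0.105) ≈ 2.95770, so M₂ = 2.95770 × 4.64 ≈ 13.7237 billion.
ΔM = M₂ − M₁ = 13.7237 − 12.1466 = 1.5771 billion.

K1.577 billion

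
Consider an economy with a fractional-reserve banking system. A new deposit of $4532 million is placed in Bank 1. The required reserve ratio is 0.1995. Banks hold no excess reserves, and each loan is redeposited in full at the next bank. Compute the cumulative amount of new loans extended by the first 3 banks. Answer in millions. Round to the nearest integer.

Bank i lends (1 − rr)^i of the original deposit: Bank 1 lends 4532·0.8005 = 3627.8660, Bank 2 lends 4532·0.8005² ≈ 2904.1067, and so on.
Summing a geometric series: total = 4532·[0.8005·(1 − 0.8005^3) / (1 − 0.8005)] ≈ 8856.7102 million.

$8857 million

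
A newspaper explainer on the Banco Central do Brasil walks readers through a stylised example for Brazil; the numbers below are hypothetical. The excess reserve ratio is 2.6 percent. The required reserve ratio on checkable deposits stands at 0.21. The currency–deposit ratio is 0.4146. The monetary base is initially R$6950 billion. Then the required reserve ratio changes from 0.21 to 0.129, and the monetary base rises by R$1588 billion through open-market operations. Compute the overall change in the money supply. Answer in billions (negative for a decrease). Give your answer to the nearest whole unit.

Before: m₁ = (1 + 0.4146) / (0.21 + 0.026 + 0.4146) ≈ 2.17430, MB₁ = 6950, so M₁ = 2.17430 × 6950 = 15111.385 billion.
After: m₂ = (1 + 0.4146) / (0.129 + 0.026 + 0.4146) ≈ 2.48350, MB₂ = 6950 + 1588 = 8538, so M₂ = 2.48350 × 8538 = 21204.123 billion.
ΔM = M₂ − M₁ = 21204.123 − 15111.385 = 6092.738 billion.

R$6093 billion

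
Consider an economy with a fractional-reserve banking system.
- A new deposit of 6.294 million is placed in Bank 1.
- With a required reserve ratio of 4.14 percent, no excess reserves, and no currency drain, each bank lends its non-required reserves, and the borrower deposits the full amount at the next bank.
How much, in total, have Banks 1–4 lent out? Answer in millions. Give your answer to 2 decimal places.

Bank i lends (1 − rr)^i of the original deposit: Bank 1 lends 6.294·0.9586 ≈ 6.0334, Bank 2 lends 6.294·0.9586² ≈ 5.7836, and so on.
Summing a geometric series: total = 6.294·[0.9586·(1 − 0.9586^4) / (1 − 0.9586)] ≈ 22.6759 million.

22.68 million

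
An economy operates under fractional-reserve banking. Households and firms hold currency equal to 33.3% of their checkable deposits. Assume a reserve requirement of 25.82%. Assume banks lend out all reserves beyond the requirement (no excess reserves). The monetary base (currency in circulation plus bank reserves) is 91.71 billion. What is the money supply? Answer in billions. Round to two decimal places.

206.78 billion

The money multiplier is m = (1 + c) / (rr + c) = (1 + 0.333) / (0.2582 + 0.333) ≈ 2.25474.
So M = m × MB = 2.25474 × 91.71 ≈ 206.7822 billion.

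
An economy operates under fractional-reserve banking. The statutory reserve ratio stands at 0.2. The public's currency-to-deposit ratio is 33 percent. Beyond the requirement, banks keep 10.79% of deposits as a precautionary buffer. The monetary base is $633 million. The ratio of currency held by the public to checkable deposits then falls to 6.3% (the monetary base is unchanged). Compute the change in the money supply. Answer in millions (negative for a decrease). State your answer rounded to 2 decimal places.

$494.40 million

Initially m₁ = (1 + 0.33) / (0.2 + 0.1079 + 0.33) ≈ 2.084966, so M₁ = 2.084966 × 633 ≈ 1319.7835 million.
After the change m₂ = (1 + 0.063) / (0.2 + 0.1079 + 0.063) ≈ 2.866002, so M₂ = 2.866002 × 633 ≈ 1814.1793 million.
ΔM = M₂ − M₁ = 1814.1793 − 1319.7835 = 494.3958 million.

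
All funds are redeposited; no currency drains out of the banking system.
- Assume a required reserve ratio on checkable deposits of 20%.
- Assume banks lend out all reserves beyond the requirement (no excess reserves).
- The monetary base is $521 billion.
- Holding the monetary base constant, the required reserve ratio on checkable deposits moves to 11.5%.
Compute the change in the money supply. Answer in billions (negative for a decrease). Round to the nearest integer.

$1925 billion

Initially m₁ = 1 / (0.2) = 5, so M₁ = 5 × 521 = 2605 billion.
After the change m₂ = 1 / (0.115) ≈ 8.6957, so M₂ = 8.6957 × 521 = 4530.4597 billion.
ΔM = M₂ − M₁ = 4530.4597 − 2605 = 1925.4597 billion.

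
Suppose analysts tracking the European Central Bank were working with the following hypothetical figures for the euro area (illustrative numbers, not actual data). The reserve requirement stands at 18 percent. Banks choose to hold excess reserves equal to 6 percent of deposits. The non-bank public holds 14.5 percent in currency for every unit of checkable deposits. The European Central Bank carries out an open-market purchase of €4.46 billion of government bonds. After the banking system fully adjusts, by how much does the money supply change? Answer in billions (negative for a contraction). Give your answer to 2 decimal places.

The money multiplier is m = (1 + c) / (rr + e + c) = (1 + 0.145) / (0.18 + 0.06 + 0.145) ≈ 2.9740.
The purchase adds 4.46 billion of base, so ΔM = m × ΔMB = 2.9740 × (+4.46) ≈ 13.264 billion.

€13.26 billion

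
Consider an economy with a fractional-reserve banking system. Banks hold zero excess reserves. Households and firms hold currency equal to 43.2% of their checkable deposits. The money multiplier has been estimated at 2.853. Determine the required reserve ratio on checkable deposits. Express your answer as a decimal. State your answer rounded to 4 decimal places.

0.0699

Using m = 2.853. Since m = (1 + c)/(c + rr + e), the denominator satisfies c + rr + e = (1 + c)/m = (1 + 0.432) / 2.853 ≈ 0.501928.
With c = 0.432 and e = 0, the required reserve ratio on checkable deposits is 0.501928 − 0.432 − 0 = 0.069928.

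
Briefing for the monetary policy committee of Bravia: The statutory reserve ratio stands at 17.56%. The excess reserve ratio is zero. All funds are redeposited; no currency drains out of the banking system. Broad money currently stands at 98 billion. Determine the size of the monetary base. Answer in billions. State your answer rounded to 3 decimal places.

With no currency drain and no excess reserves, the money multiplier is m = 1/rr = 1/0.1756 ≈ 5.694761.
The monetary base is MB = M / m = 98 / 5.694761 ≈ 17.2088 billion.

17.209 billion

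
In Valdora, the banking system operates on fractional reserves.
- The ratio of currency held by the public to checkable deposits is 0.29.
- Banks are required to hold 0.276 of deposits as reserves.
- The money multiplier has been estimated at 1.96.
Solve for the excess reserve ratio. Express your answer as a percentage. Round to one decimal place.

Using m = 1.96. Since m = (1 + c)/(c + rr + e), the denominator satisfies c + rr + e = (1 + c)/m = (1 + 0.29) / 1.96 ≈ 0.658163.
With c = 0.29 and rr = 0.276, the excess reserve ratio is 0.658163 − 0.29 − 0.276 = 0.092163.

9.2%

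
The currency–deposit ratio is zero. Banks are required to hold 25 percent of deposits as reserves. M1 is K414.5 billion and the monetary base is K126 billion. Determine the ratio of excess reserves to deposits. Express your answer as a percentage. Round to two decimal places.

5.40%

Using m = M/MB = 414.5/126 ≈ 3.289683. Since m = (1 + c)/(c + rr + e), the denominator satisfies c + rr + e = (1 + c)/m = (1 + 0) / 3.289683 ≈ 0.303981.
With c = 0 and rr = 0.25, the ratio of excess reserves to deposits is 0.303981 − 0 − 0.25 = 0.053981.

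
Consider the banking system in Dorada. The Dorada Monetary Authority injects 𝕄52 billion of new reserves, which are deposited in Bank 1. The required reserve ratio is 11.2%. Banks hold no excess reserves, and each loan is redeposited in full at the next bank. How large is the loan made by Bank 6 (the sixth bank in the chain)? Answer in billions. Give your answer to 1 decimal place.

𝕄25.5 billion

Each bank lends a fraction (1 − rr) = 0.8880 of the deposit it receives, so Bank 6 receives 52·0.8880^5 and lends 52·0.8880^6 ≈ 25.4965 billion.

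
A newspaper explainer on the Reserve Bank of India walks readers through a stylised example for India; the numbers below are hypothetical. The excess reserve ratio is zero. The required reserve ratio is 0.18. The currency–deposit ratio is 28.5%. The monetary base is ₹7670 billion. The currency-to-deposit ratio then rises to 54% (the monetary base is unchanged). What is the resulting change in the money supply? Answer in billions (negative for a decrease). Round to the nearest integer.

Initially m₁ = (1 + 0.285) / (0.18 + 0.285) ≈ 2.76344, so M₁ = 2.76344 × 7670 = 21195.5848 billion.
After the change m₂ = (1 + 0.54) / (0.18 + 0.54) ≈ 2.13889, so M₂ = 2.13889 × 7670 = 16405.2863 billion.
ΔM = M₂ − M₁ = 16405.2863 − 21195.5848 = -4790.2985 billion.

-4790 billion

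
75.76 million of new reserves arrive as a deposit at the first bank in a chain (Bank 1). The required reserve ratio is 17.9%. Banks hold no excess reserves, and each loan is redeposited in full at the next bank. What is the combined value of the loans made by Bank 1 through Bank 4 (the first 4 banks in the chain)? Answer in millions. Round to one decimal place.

Bank i lends (1 − rr)^i of the original deposit: Bank 1 lends 75.76·0.8210 ≈ 62.1990, Bank 2 lends 75.76·0.8210² ≈ 51.0653, and so on.
Summing a geometric series: total = 75.76·[0.8210·(1 − 0.8210^4) / (1 − 0.8210)] ≈ 189.6091 million.

189.6 million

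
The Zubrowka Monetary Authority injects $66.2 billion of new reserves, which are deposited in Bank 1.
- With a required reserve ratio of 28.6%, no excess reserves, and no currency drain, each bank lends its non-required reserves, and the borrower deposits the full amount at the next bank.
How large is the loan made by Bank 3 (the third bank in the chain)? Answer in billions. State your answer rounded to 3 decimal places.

Each bank lends a fraction (1 − rr) = 0.7140 of the deposit it receives, so Bank 3 receives 66.2·0.7140^2 and lends 66.2·0.7140^3 ≈ 24.0964 billion.

$24.096 billion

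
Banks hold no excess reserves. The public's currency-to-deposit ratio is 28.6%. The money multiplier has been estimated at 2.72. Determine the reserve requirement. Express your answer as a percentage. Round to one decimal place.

Using m = 2.72. Since m = (1 + c)/(c + rr + e), the denominator satisfies c + rr + e = (1 + c)/m = (1 + 0.286) / 2.72 ≈ 0.472794.
With c = 0.286 and e = 0, the reserve requirement is 0.472794 − 0.286 − 0 = 0.186794.

18.7%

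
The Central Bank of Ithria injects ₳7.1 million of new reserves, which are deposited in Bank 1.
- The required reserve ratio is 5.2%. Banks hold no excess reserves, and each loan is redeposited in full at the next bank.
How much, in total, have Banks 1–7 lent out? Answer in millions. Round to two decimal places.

₳40.37 million

Bank i lends (1 − rr)^i of the original deposit: Bank 1 lends 7.1·0.9480 = 6.7308, Bank 2 lends 7.1·0.9480² ≈ 6.3808, and so on.
Summing a geometric series: total = 7.1·[0.9480·(1 − 0.9480^7) / (1 − 0.9480)] ≈ 40.3705 million.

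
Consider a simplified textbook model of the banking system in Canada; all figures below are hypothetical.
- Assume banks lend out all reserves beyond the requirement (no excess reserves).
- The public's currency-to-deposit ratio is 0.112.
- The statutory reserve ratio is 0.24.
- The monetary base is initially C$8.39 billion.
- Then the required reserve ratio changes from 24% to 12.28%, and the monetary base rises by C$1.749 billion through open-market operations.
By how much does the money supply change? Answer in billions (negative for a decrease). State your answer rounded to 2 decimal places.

C$21.51 billion

Before: m₁ = (1 + 0.112) / (0.24 + 0.112) ≈ 3.15909, MB₁ = 8.39, so M₁ = 3.15909 × 8.39 ≈ 26.5048 billion.
After: m₂ = (1 + 0.112) / (0.1228 + 0.112) ≈ 4.73595, MB₂ = 8.39 + 1.749 = 10.139, so M₂ = 4.73595 × 10.139 ≈ 48.0178 billion.
ΔM = M₂ − M₁ = 48.0178 − 26.5048 = 21.513 billion.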